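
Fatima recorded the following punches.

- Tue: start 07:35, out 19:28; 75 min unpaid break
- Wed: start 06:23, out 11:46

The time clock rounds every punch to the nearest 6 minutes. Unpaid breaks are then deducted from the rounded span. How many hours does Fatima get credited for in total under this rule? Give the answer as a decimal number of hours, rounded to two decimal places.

16.05 hours

Tue: in 07:35→07:36, out 19:28→19:30; 11 h 54 min − 75 min = 10 h 39 min
Wed: in 06:23→06:24, out 11:46→11:48; 5 h 24 min
Total credited: 16 h 3 min.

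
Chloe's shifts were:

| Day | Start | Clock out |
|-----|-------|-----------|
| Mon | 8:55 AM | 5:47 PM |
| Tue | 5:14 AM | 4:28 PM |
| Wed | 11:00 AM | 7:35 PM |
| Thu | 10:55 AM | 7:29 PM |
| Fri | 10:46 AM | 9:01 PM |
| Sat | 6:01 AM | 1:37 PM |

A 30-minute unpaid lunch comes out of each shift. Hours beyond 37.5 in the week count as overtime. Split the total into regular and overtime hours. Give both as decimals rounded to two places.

Mon: 8:55 AM–5:47 PM = 8 h 52 min; less 30 min break → 8 h 22 min
Tue: 5:14 AM–4:28 PM = 11 h 14 min; less 30 min break → 10 h 44 min
Wed: 11:00 AM–7:35 PM = 8 h 35 min; less 30 min break → 8 h 5 min
Thu: 10:55 AM–7:29 PM = 8 h 34 min; less 30 min break → 8 h 4 min
Fri: 10:46 AM–9:01 PM = 10 h 15 min; less 30 min break → 9 h 45 min
Sat: 6:01 AM–1:37 PM = 7 h 36 min; less 30 min break → 7 h 6 min
Total worked: 52 h 6 min = 52.10 h.
Threshold 37.5 h → overtime 14 h 36 min, regular 37 h 30 min.

Regular 37.50 hours, overtime 14.60 hours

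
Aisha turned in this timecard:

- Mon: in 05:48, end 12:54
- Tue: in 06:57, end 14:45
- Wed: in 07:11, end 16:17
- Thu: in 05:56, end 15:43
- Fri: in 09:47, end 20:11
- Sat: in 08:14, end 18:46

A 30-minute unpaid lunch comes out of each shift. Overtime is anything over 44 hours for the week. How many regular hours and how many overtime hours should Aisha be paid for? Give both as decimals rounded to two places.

Regular 44.00 hours, overtime 7.72 hours

Mon: 05:48–12:54 = 7 h 6 min; less 30 min break → 6 h 36 min
Tue: 06:57–14:45 = 7 h 48 min; less 30 min break → 7 h 18 min
Wed: 07:11–16:17 = 9 h 6 min; less 30 min break → 8 h 36 min
Thu: 05:56–15:43 = 9 h 47 min; less 30 min break → 9 h 17 min
Fri: 09:47–20:11 = 10 h 24 min; less 30 min break → 9 h 54 min
Sat: 08:14–18:46 = 10 h 32 min; less 30 min break → 10 h 2 min
Total worked: 51 h 43 min = 51.72 h.
Threshold 44 h → overtime 7 h 43 min, regular 44 h 0 min.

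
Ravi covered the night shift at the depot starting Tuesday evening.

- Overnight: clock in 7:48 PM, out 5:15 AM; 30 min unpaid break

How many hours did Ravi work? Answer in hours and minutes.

Overnight: 7:48 PM → midnight = 4 h 12 min; midnight → 5:15 AM = 5 h 15 min; span 9 h 27 min; less 30 min break → 8 h 57 min

8 h 57 min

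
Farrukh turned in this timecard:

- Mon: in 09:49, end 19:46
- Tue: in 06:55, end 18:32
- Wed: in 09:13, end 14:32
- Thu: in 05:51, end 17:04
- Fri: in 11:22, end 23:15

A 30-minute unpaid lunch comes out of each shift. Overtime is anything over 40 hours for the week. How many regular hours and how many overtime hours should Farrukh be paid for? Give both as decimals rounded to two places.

Regular 40.00 hours, overtime 7.48 hours

Mon: 09:49–19:46 = 9 h 57 min; less 30 min break → 9 h 27 min
Tue: 06:55–18:32 = 11 h 37 min; less 30 min break → 11 h 7 min
Wed: 09:13–14:32 = 5 h 19 min; less 30 min break → 4 h 49 min
Thu: 05:51–17:04 = 11 h 13 min; less 30 min break → 10 h 43 min
Fri: 11:22–23:15 = 11 h 53 min; less 30 min break → 11 h 23 min
Total worked: 47 h 29 min = 47.48 h.
Threshold 40 h → overtime 7 h 29 min, regular 40 h 0 min.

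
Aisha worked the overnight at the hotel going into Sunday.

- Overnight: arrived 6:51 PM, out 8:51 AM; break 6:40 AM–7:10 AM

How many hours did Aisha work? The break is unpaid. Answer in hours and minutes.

Overnight: 6:51 PM → midnight = 5 h 9 min; midnight → 8:51 AM = 8 h 51 min; span 14 h 0 min; less 30 min break → 13 h 30 min

13 h 30 min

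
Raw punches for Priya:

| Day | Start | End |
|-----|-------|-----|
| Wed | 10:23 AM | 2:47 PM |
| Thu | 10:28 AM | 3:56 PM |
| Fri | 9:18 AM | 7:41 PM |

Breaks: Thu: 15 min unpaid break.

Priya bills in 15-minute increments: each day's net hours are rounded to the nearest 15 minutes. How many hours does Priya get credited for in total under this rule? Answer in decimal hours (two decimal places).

20.25 hours

Wed: 10:23 AM–2:47 PM = 4 h 24 min → rounds to 4 h 30 min
Thu: 10:28 AM–3:56 PM = 5 h 28 min − 15 min = 5 h 13 min → rounds to 5 h 15 min
Fri: 9:18 AM–7:41 PM = 10 h 23 min → rounds to 10 h 30 min
Total credited: 20 h 15 min.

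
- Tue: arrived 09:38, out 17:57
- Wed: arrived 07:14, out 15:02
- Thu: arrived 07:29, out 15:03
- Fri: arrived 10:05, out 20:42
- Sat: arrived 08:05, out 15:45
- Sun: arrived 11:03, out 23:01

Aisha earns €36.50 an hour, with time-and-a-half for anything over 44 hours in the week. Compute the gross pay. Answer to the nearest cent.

Tue: 09:38–17:57 = 8 h 19 min
Wed: 07:14–15:02 = 7 h 48 min
Thu: 07:29–15:03 = 7 h 34 min
Fri: 10:05–20:42 = 10 h 37 min
Sat: 08:05–15:45 = 7 h 40 min
Sun: 11:03–23:01 = 11 h 58 min
Total worked: 53 h 56 min = 3236 min.
Regular 44 h 0 min = 2640 min at €36.50/h; overtime 9 h 56 min = 596 min at €54.75/h.
Pay = (2640 × €36.50 + 596 × €54.75) ÷ 60 = €2149.85.

€2149.85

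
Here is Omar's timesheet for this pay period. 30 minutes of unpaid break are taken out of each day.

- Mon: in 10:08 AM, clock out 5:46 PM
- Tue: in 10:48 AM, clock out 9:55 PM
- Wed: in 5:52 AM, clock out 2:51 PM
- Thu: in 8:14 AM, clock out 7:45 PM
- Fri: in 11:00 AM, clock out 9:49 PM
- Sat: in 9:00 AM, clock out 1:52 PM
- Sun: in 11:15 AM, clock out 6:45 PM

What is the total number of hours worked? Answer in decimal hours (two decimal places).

58.93 hours

Mon: 10:08 AM–5:46 PM = 7 h 38 min; less 30 min break → 7 h 8 min
Tue: 10:48 AM–9:55 PM = 11 h 7 min; less 30 min break → 10 h 37 min
Wed: 5:52 AM–2:51 PM = 8 h 59 min; less 30 min break → 8 h 29 min
Thu: 8:14 AM–7:45 PM = 11 h 31 min; less 30 min break → 11 h 1 min
Fri: 11:00 AM–9:49 PM = 10 h 49 min; less 30 min break → 10 h 19 min
Sat: 9:00 AM–1:52 PM = 4 h 52 min; less 30 min break → 4 h 22 min
Sun: 11:15 AM–6:45 PM = 7 h 30 min; less 30 min break → 7 h 0 min
Total: 7 h 8 min + 10 h 37 min + 8 h 29 min + 11 h 1 min + 10 h 19 min + 4 h 22 min + 7 h 0 min = 58 h 56 min.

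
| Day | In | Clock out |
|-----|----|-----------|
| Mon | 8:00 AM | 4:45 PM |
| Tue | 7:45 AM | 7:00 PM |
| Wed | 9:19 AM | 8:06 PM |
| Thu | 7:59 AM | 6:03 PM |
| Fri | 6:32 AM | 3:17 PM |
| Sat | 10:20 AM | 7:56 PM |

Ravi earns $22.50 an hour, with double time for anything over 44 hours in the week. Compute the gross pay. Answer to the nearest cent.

Mon: 8:00 AM–4:45 PM = 8 h 45 min
Tue: 7:45 AM–7:00 PM = 11 h 15 min
Wed: 9:19 AM–8:06 PM = 10 h 47 min
Thu: 7:59 AM–6:03 PM = 10 h 4 min
Fri: 6:32 AM–3:17 PM = 8 h 45 min
Sat: 10:20 AM–7:56 PM = 9 h 36 min
Total worked: 59 h 12 min = 3552 min.
Regular 44 h 0 min = 2640 min at $22.50/h; overtime 15 h 12 min = 912 min at $45.00/h.
Pay = (2640 × $22.50 + 912 × $45.00) ÷ 60 = $1674.00.

$1674.00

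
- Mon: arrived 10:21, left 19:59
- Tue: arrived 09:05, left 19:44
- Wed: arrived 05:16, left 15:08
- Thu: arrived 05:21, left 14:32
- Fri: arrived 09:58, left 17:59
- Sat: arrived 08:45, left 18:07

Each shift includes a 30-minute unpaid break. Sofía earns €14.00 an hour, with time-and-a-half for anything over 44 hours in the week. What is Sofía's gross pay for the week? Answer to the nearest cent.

€820.05

Mon: 10:21–19:59 = 9 h 38 min; less 30 min break → 9 h 8 min
Tue: 09:05–19:44 = 10 h 39 min; less 30 min break → 10 h 9 min
Wed: 05:16–15:08 = 9 h 52 min; less 30 min break → 9 h 22 min
Thu: 05:21–14:32 = 9 h 11 min; less 30 min break → 8 h 41 min
Fri: 09:58–17:59 = 8 h 1 min; less 30 min break → 7 h 31 min
Sat: 08:45–18:07 = 9 h 22 min; less 30 min break → 8 h 52 min
Total worked: 53 h 43 min = 3223 min.
Regular 44 h 0 min = 2640 min at €14.00/h; overtime 9 h 43 min = 583 min at €21.00/h.
Pay = (2640 × €14.00 + 583 × €21.00) ÷ 60 = €820.05.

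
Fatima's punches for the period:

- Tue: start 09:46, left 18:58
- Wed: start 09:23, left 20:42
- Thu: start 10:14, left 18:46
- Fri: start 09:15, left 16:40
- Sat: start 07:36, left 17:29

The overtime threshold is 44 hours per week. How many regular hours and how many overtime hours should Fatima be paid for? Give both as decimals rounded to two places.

Tue: 09:46–18:58 = 9 h 12 min
Wed: 09:23–20:42 = 11 h 19 min
Thu: 10:14–18:46 = 8 h 32 min
Fri: 09:15–16:40 = 7 h 25 min
Sat: 07:36–17:29 = 9 h 53 min
Total worked: 46 h 21 min = 46.35 h.
Threshold 44 h → overtime 2 h 21 min, regular 44 h 0 min.

Regular 44.00 hours, overtime 2.35 hours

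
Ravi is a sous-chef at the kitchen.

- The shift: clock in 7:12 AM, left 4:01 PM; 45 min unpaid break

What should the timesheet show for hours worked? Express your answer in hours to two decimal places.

The shift: 7:12 AM–4:01 PM = 8 h 49 min; less 45 min break → 8 h 4 min

8.07 hours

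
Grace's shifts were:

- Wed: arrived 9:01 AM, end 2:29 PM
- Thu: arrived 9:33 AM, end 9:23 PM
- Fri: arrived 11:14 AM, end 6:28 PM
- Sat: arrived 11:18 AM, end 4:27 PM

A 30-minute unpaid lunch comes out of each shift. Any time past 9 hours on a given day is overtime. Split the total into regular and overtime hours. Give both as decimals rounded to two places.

Wed: 9:01 AM–2:29 PM = 5 h 28 min; less 30 min break → 4 h 58 min
Thu: 9:33 AM–9:23 PM = 11 h 50 min; less 30 min break → 11 h 20 min
Fri: 11:14 AM–6:28 PM = 7 h 14 min; less 30 min break → 6 h 44 min
Sat: 11:18 AM–4:27 PM = 5 h 9 min; less 30 min break → 4 h 39 min
Wed reg 4 h 58 min / OT 0 h 0 min; Thu reg 9 h 0 min / OT 2 h 20 min; Fri reg 6 h 44 min / OT 0 h 0 min; Sat reg 4 h 39 min / OT 0 h 0 min.
Totals: regular 25 h 21 min, overtime 2 h 20 min.

Regular 25.35 hours, overtime 2.33 hours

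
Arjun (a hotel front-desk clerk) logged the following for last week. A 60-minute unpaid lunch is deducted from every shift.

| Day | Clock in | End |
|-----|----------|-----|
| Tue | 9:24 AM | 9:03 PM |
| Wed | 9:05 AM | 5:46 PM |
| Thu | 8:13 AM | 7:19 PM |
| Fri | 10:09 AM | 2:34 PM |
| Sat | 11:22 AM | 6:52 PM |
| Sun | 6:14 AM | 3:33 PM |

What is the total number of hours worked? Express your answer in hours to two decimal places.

Tue: 9:24 AM–9:03 PM = 11 h 39 min; less 60 min break → 10 h 39 min
Wed: 9:05 AM–5:46 PM = 8 h 41 min; less 60 min break → 7 h 41 min
Thu: 8:13 AM–7:19 PM = 11 h 6 min; less 60 min break → 10 h 6 min
Fri: 10:09 AM–2:34 PM = 4 h 25 min; less 60 min break → 3 h 25 min
Sat: 11:22 AM–6:52 PM = 7 h 30 min; less 60 min break → 6 h 30 min
Sun: 6:14 AM–3:33 PM = 9 h 19 min; less 60 min break → 8 h 19 min
Total: 10 h 39 min + 7 h 41 min + 10 h 6 min + 3 h 25 min + 6 h 30 min + 8 h 19 min = 46 h 40 min.

46.67 hours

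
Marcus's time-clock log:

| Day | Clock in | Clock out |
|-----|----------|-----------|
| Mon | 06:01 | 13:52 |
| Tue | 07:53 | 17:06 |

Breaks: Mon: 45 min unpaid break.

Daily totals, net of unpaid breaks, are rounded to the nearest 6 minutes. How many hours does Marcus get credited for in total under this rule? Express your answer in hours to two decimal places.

Mon: 06:01–13:52 = 7 h 51 min − 45 min = 7 h 6 min → rounds to 7 h 6 min
Tue: 07:53–17:06 = 9 h 13 min → rounds to 9 h 12 min
Total credited: 16 h 18 min.

16.30 hours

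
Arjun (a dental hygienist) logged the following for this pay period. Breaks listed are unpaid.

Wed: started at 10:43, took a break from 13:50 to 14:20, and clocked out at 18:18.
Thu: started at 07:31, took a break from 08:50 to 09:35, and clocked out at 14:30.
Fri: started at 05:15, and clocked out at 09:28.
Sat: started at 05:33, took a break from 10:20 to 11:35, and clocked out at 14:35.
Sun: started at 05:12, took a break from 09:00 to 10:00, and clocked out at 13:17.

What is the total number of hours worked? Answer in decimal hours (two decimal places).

32.40 hours

Wed: 10:43–18:18 = 7 h 35 min; less 30 min break → 7 h 5 min
Thu: 07:31–14:30 = 6 h 59 min; less 45 min break → 6 h 14 min
Fri: 05:15–09:28 = 4 h 13 min
Sat: 05:33–14:35 = 9 h 2 min; less 75 min break → 7 h 47 min
Sun: 05:12–13:17 = 8 h 5 min; less 60 min break → 7 h 5 min
Total: 7 h 5 min + 6 h 14 min + 4 h 13 min + 7 h 47 min + 7 h 5 min = 32 h 24 min.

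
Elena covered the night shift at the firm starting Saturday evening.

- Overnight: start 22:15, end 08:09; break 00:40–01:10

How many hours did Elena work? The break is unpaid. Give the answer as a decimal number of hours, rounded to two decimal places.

9.40 hours

Overnight: 22:15 → midnight = 1 h 45 min; midnight → 08:09 = 8 h 9 min; span 9 h 54 min; less 30 min break → 9 h 24 min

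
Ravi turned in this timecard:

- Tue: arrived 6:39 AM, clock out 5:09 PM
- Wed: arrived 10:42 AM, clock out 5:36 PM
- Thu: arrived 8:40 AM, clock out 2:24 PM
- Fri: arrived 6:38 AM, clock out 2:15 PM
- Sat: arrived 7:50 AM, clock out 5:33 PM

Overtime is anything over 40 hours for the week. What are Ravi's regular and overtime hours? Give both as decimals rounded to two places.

Tue: 6:39 AM–5:09 PM = 10 h 30 min
Wed: 10:42 AM–5:36 PM = 6 h 54 min
Thu: 8:40 AM–2:24 PM = 5 h 44 min
Fri: 6:38 AM–2:15 PM = 7 h 37 min
Sat: 7:50 AM–5:33 PM = 9 h 43 min
Total worked: 40 h 28 min = 40.47 h.
Threshold 40 h → overtime 0 h 28 min, regular 40 h 0 min.

Regular 40.00 hours, overtime 0.47 hours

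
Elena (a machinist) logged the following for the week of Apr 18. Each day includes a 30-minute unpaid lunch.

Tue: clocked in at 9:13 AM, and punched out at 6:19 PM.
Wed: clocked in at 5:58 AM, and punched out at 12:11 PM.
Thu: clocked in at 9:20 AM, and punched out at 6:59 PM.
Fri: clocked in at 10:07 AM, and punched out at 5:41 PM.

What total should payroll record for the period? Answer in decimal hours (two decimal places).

Tue: 9:13 AM–6:19 PM = 9 h 6 min; less 30 min break → 8 h 36 min
Wed: 5:58 AM–12:11 PM = 6 h 13 min; less 30 min break → 5 h 43 min
Thu: 9:20 AM–6:59 PM = 9 h 39 min; less 30 min break → 9 h 9 min
Fri: 10:07 AM–5:41 PM = 7 h 34 min; less 30 min break → 7 h 4 min
Total: 8 h 36 min + 5 h 43 min + 9 h 9 min + 7 h 4 min = 30 h 32 min.

30.53 hours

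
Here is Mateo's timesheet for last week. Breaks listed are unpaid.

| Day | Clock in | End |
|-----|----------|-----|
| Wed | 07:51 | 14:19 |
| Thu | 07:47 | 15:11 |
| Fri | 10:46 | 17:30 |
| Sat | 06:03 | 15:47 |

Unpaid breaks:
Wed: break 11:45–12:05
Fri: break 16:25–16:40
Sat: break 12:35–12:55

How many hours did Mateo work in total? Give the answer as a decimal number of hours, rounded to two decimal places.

Wed: 07:51–14:19 = 6 h 28 min; less 20 min break → 6 h 8 min
Thu: 07:47–15:11 = 7 h 24 min
Fri: 10:46–17:30 = 6 h 44 min; less 15 min break → 6 h 29 min
Sat: 06:03–15:47 = 9 h 44 min; less 20 min break → 9 h 24 min
Total: 6 h 8 min + 7 h 24 min + 6 h 29 min + 9 h 24 min = 29 h 25 min.

29.42 hours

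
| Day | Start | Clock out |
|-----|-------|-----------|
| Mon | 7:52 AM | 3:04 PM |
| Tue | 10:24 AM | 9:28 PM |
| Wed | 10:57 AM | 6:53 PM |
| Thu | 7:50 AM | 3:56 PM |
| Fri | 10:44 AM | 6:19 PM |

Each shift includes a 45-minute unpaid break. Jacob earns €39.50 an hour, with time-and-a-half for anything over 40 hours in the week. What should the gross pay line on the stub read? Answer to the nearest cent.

Mon: 7:52 AM–3:04 PM = 7 h 12 min; less 45 min break → 6 h 27 min
Tue: 10:24 AM–9:28 PM = 11 h 4 min; less 45 min break → 10 h 19 min
Wed: 10:57 AM–6:53 PM = 7 h 56 min; less 45 min break → 7 h 11 min
Thu: 7:50 AM–3:56 PM = 8 h 6 min; less 45 min break → 7 h 21 min
Fri: 10:44 AM–6:19 PM = 7 h 35 min; less 45 min break → 6 h 50 min
Total worked: 38 h 8 min = 2288 min.
Regular 38 h 8 min = 2288 min at €39.50/h; overtime 0 h 0 min = 0 min at €59.25/h.
Pay = (2288 × €39.50 + 0 × €59.25) ÷ 60 = €1506.27.

€1506.27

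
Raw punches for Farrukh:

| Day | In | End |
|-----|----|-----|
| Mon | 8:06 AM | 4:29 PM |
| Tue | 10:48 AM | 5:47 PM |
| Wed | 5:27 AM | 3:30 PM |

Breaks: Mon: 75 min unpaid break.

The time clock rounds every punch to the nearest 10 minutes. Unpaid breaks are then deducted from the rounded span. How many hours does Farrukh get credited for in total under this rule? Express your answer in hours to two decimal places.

24.08 hours

Mon: in 8:06 AM→8:10 AM, out 4:29 PM→4:30 PM; 8 h 20 min − 75 min = 7 h 5 min
Tue: in 10:48 AM→10:50 AM, out 5:47 PM→5:50 PM; 7 h 0 min
Wed: in 5:27 AM→5:30 AM, out 3:30 PM→3:30 PM; 10 h 0 min
Total credited: 24 h 5 min.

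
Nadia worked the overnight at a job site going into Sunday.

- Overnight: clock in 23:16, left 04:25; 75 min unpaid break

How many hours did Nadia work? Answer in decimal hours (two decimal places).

3.90 hours

Overnight: 23:16 → midnight = 0 h 44 min; midnight → 04:25 = 4 h 25 min; span 5 h 9 min; less 75 min break → 3 h 54 min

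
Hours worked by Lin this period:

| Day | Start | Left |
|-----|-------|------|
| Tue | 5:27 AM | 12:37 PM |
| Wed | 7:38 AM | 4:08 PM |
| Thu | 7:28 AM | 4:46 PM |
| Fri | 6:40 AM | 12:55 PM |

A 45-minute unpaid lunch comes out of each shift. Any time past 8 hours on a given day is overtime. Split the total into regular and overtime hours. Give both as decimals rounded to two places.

Regular 27.67 hours, overtime 0.55 hours

Tue: 5:27 AM–12:37 PM = 7 h 10 min; less 45 min break → 6 h 25 min
Wed: 7:38 AM–4:08 PM = 8 h 30 min; less 45 min break → 7 h 45 min
Thu: 7:28 AM–4:46 PM = 9 h 18 min; less 45 min break → 8 h 33 min
Fri: 6:40 AM–12:55 PM = 6 h 15 min; less 45 min break → 5 h 30 min
Tue reg 6 h 25 min / OT 0 h 0 min; Wed reg 7 h 45 min / OT 0 h 0 min; Thu reg 8 h 0 min / OT 0 h 33 min; Fri reg 5 h 30 min / OT 0 h 0 min.
Totals: regular 27 h 40 min, overtime 0 h 33 min.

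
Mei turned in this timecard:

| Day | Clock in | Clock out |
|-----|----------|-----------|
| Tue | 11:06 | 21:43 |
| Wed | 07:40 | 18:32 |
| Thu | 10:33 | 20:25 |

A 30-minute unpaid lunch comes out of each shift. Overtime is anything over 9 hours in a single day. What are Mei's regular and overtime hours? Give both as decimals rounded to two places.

Tue: 11:06–21:43 = 10 h 37 min; less 30 min break → 10 h 7 min
Wed: 07:40–18:32 = 10 h 52 min; less 30 min break → 10 h 22 min
Thu: 10:33–20:25 = 9 h 52 min; less 30 min break → 9 h 22 min
Tue reg 9 h 0 min / OT 1 h 7 min; Wed reg 9 h 0 min / OT 1 h 22 min; Thu reg 9 h 0 min / OT 0 h 22 min.
Totals: regular 27 h 0 min, overtime 2 h 51 min.

Regular 27.00 hours, overtime 2.85 hours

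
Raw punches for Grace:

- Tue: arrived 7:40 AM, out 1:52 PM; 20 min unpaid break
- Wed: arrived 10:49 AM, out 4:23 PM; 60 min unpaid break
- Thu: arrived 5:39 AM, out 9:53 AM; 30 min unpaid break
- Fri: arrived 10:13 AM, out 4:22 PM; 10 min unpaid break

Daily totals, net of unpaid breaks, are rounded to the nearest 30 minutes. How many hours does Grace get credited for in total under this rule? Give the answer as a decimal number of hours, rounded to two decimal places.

Tue: 7:40 AM–1:52 PM = 6 h 12 min − 20 min = 5 h 52 min → rounds to 6 h 0 min
Wed: 10:49 AM–4:23 PM = 5 h 34 min − 60 min = 4 h 34 min → rounds to 4 h 30 min
Thu: 5:39 AM–9:53 AM = 4 h 14 min − 30 min = 3 h 44 min → rounds to 3 h 30 min
Fri: 10:13 AM–4:22 PM = 6 h 9 min − 10 min = 5 h 59 min → rounds to 6 h 0 min
Total credited: 20 h 0 min.

20.00 hours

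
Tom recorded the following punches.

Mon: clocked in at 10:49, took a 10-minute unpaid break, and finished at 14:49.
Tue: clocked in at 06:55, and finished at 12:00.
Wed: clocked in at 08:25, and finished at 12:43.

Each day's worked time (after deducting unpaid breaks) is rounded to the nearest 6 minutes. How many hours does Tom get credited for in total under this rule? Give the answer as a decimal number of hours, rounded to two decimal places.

13.20 hours

Mon: 10:49–14:49 = 4 h 0 min − 10 min = 3 h 50 min → rounds to 3 h 48 min
Tue: 06:55–12:00 = 5 h 5 min → rounds to 5 h 6 min
Wed: 08:25–12:43 = 4 h 18 min → rounds to 4 h 18 min
Total credited: 13 h 12 min.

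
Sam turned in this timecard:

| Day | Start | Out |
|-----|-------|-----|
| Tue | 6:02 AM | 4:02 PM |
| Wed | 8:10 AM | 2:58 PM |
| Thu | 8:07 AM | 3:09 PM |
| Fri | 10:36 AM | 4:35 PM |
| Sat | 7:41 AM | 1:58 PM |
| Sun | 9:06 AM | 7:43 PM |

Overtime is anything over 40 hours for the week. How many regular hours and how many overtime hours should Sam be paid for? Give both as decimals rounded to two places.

Regular 40.00 hours, overtime 6.72 hours

Tue: 6:02 AM–4:02 PM = 10 h 0 min
Wed: 8:10 AM–2:58 PM = 6 h 48 min
Thu: 8:07 AM–3:09 PM = 7 h 2 min
Fri: 10:36 AM–4:35 PM = 5 h 59 min
Sat: 7:41 AM–1:58 PM = 6 h 17 min
Sun: 9:06 AM–7:43 PM = 10 h 37 min
Total worked: 46 h 43 min = 46.72 h.
Threshold 40 h → overtime 6 h 43 min, regular 40 h 0 min.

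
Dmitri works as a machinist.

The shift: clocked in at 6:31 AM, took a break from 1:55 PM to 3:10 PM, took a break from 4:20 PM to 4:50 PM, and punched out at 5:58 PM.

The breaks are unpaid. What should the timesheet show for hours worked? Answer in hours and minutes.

The shift: 6:31 AM–5:58 PM = 11 h 27 min; less 105 min break → 9 h 42 min

9 h 42 min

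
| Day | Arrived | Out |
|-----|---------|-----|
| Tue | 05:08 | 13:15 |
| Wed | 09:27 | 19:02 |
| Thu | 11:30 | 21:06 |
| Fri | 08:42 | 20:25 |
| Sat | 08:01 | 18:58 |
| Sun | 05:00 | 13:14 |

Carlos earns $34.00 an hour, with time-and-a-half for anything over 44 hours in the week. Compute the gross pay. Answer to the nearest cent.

$2220.20

Tue: 05:08–13:15 = 8 h 7 min
Wed: 09:27–19:02 = 9 h 35 min
Thu: 11:30–21:06 = 9 h 36 min
Fri: 08:42–20:25 = 11 h 43 min
Sat: 08:01–18:58 = 10 h 57 min
Sun: 05:00–13:14 = 8 h 14 min
Total worked: 58 h 12 min = 3492 min.
Regular 44 h 0 min = 2640 min at $34.00/h; overtime 14 h 12 min = 852 min at $51.00/h.
Pay = (2640 × $34.00 + 852 × $51.00) ÷ 60 = $2220.20.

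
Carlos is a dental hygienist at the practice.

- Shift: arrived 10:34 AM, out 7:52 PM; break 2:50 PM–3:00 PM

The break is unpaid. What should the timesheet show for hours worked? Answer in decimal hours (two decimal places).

9.13 hours

Shift: 10:34 AM–7:52 PM = 9 h 18 min; less 10 min break → 9 h 8 min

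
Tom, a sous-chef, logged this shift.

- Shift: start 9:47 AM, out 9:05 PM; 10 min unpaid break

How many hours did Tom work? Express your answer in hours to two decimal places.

11.13 hours

Shift: 9:47 AM–9:05 PM = 11 h 18 min; less 10 min break → 11 h 8 min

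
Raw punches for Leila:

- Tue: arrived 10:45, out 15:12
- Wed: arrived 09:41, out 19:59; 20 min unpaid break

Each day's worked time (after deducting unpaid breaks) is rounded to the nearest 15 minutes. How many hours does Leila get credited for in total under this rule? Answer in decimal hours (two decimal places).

14.50 hours

Tue: 10:45–15:12 = 4 h 27 min → rounds to 4 h 30 min
Wed: 09:41–19:59 = 10 h 18 min − 20 min = 9 h 58 min → rounds to 10 h 0 min
Total credited: 14 h 30 min.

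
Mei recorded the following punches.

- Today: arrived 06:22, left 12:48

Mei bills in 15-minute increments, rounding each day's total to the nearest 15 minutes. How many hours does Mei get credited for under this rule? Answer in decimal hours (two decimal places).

6.50 hours

Today: 06:22–12:48 = 6 h 26 min → rounds to 6 h 30 min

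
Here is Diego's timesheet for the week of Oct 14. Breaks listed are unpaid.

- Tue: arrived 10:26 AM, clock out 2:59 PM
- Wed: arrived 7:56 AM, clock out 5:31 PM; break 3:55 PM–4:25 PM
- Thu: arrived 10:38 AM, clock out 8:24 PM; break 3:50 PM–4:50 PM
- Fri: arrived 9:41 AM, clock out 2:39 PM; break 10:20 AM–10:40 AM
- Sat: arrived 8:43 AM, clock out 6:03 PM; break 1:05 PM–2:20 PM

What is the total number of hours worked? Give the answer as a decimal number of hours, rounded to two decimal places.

35.12 hours

Tue: 10:26 AM–2:59 PM = 4 h 33 min
Wed: 7:56 AM–5:31 PM = 9 h 35 min; less 30 min break → 9 h 5 min
Thu: 10:38 AM–8:24 PM = 9 h 46 min; less 60 min break → 8 h 46 min
Fri: 9:41 AM–2:39 PM = 4 h 58 min; less 20 min break → 4 h 38 min
Sat: 8:43 AM–6:03 PM = 9 h 20 min; less 75 min break → 8 h 5 min
Total: 4 h 33 min + 9 h 5 min + 8 h 46 min + 4 h 38 min + 8 h 5 min = 35 h 7 min.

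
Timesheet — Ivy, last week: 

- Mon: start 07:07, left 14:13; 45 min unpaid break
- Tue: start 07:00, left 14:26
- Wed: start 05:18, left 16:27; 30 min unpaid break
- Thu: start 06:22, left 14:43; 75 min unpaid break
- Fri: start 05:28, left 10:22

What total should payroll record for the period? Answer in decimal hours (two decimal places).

Mon: 07:07–14:13 = 7 h 6 min; less 45 min break → 6 h 21 min
Tue: 07:00–14:26 = 7 h 26 min
Wed: 05:18–16:27 = 11 h 9 min; less 30 min break → 10 h 39 min
Thu: 06:22–14:43 = 8 h 21 min; less 75 min break → 7 h 6 min
Fri: 05:28–10:22 = 4 h 54 min
Total: 6 h 21 min + 7 h 26 min + 10 h 39 min + 7 h 6 min + 4 h 54 min = 36 h 26 min.

36.43 hours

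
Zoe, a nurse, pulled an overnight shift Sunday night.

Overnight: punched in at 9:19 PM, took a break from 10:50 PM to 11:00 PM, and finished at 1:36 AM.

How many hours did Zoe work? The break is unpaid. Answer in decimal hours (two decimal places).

4.12 hours

Overnight: 9:19 PM → midnight = 2 h 41 min; midnight → 1:36 AM = 1 h 36 min; span 4 h 17 min; less 10 min break → 4 h 7 min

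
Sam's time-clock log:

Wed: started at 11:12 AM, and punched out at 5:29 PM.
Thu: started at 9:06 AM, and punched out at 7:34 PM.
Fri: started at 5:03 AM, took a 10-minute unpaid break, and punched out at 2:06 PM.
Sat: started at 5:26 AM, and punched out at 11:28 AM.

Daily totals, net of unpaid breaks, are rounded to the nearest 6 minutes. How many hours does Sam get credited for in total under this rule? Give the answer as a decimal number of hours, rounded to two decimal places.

Wed: 11:12 AM–5:29 PM = 6 h 17 min → rounds to 6 h 18 min
Thu: 9:06 AM–7:34 PM = 10 h 28 min → rounds to 10 h 30 min
Fri: 5:03 AM–2:06 PM = 9 h 3 min − 10 min = 8 h 53 min → rounds to 8 h 54 min
Sat: 5:26 AM–11:28 AM = 6 h 2 min → rounds to 6 h 0 min
Total credited: 31 h 42 min.

31.70 hours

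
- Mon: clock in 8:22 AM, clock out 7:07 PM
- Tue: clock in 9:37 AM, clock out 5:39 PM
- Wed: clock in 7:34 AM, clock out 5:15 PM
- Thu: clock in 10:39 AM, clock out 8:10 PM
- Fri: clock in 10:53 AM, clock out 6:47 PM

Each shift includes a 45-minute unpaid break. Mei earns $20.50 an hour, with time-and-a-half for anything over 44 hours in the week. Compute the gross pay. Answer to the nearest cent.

$863.73

Mon: 8:22 AM–7:07 PM = 10 h 45 min; less 45 min break → 10 h 0 min
Tue: 9:37 AM–5:39 PM = 8 h 2 min; less 45 min break → 7 h 17 min
Wed: 7:34 AM–5:15 PM = 9 h 41 min; less 45 min break → 8 h 56 min
Thu: 10:39 AM–8:10 PM = 9 h 31 min; less 45 min break → 8 h 46 min
Fri: 10:53 AM–6:47 PM = 7 h 54 min; less 45 min break → 7 h 9 min
Total worked: 42 h 8 min = 2528 min.
Regular 42 h 8 min = 2528 min at $20.50/h; overtime 0 h 0 min = 0 min at $30.75/h.
Pay = (2528 × $20.50 + 0 × $30.75) ÷ 60 = $863.73.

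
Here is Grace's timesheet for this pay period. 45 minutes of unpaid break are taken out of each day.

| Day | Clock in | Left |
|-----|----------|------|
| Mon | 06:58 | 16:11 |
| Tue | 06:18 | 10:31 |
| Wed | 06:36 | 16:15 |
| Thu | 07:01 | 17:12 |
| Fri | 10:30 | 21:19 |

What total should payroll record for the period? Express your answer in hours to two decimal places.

40.33 hours

Mon: 06:58–16:11 = 9 h 13 min; less 45 min break → 8 h 28 min
Tue: 06:18–10:31 = 4 h 13 min; less 45 min break → 3 h 28 min
Wed: 06:36–16:15 = 9 h 39 min; less 45 min break → 8 h 54 min
Thu: 07:01–17:12 = 10 h 11 min; less 45 min break → 9 h 26 min
Fri: 10:30–21:19 = 10 h 49 min; less 45 min break → 10 h 4 min
Total: 8 h 28 min + 3 h 28 min + 8 h 54 min + 9 h 26 min + 10 h 4 min = 40 h 20 min.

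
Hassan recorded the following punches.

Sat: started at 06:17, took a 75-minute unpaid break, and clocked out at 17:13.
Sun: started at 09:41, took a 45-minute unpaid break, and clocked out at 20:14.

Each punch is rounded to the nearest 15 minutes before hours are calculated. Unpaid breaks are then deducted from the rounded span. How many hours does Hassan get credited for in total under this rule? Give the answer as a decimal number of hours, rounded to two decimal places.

Sat: in 06:17→06:15, out 17:13→17:15; 11 h 0 min − 75 min = 9 h 45 min
Sun: in 09:41→09:45, out 20:14→20:15; 10 h 30 min − 45 min = 9 h 45 min
Total credited: 19 h 30 min.

19.50 hours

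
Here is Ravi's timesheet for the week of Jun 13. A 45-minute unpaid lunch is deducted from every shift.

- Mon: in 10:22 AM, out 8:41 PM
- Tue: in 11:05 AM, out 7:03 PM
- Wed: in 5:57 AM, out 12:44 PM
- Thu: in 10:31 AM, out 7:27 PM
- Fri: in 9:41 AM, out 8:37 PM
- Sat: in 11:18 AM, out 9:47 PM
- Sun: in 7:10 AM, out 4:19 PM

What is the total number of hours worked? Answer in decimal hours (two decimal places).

Mon: 10:22 AM–8:41 PM = 10 h 19 min; less 45 min break → 9 h 34 min
Tue: 11:05 AM–7:03 PM = 7 h 58 min; less 45 min break → 7 h 13 min
Wed: 5:57 AM–12:44 PM = 6 h 47 min; less 45 min break → 6 h 2 min
Thu: 10:31 AM–7:27 PM = 8 h 56 min; less 45 min break → 8 h 11 min
Fri: 9:41 AM–8:37 PM = 10 h 56 min; less 45 min break → 10 h 11 min
Sat: 11:18 AM–9:47 PM = 10 h 29 min; less 45 min break → 9 h 44 min
Sun: 7:10 AM–4:19 PM = 9 h 9 min; less 45 min break → 8 h 24 min
Total: 9 h 34 min + 7 h 13 min + 6 h 2 min + 8 h 11 min + 10 h 11 min + 9 h 44 min + 8 h 24 min = 59 h 19 min.

59.32 hours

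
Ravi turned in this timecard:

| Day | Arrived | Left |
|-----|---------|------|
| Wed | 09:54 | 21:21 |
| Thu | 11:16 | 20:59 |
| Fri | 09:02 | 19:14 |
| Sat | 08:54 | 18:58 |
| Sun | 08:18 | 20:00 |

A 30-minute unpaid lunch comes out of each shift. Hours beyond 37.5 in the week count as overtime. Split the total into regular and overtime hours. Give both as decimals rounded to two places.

Wed: 09:54–21:21 = 11 h 27 min; less 30 min break → 10 h 57 min
Thu: 11:16–20:59 = 9 h 43 min; less 30 min break → 9 h 13 min
Fri: 09:02–19:14 = 10 h 12 min; less 30 min break → 9 h 42 min
Sat: 08:54–18:58 = 10 h 4 min; less 30 min break → 9 h 34 min
Sun: 08:18–20:00 = 11 h 42 min; less 30 min break → 11 h 12 min
Total worked: 50 h 38 min = 50.63 h.
Threshold 37.5 h → overtime 13 h 8 min, regular 37 h 30 min.

Regular 37.50 hours, overtime 13.13 hours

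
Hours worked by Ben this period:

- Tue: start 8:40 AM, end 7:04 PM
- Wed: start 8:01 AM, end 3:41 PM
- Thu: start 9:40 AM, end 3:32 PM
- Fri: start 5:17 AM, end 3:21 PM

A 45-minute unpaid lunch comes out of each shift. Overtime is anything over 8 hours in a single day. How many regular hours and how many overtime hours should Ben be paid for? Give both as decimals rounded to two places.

Tue: 8:40 AM–7:04 PM = 10 h 24 min; less 45 min break → 9 h 39 min
Wed: 8:01 AM–3:41 PM = 7 h 40 min; less 45 min break → 6 h 55 min
Thu: 9:40 AM–3:32 PM = 5 h 52 min; less 45 min break → 5 h 7 min
Fri: 5:17 AM–3:21 PM = 10 h 4 min; less 45 min break → 9 h 19 min
Tue reg 8 h 0 min / OT 1 h 39 min; Wed reg 6 h 55 min / OT 0 h 0 min; Thu reg 5 h 7 min / OT 0 h 0 min; Fri reg 8 h 0 min / OT 1 h 19 min.
Totals: regular 28 h 2 min, overtime 2 h 58 min.

Regular 28.03 hours, overtime 2.97 hours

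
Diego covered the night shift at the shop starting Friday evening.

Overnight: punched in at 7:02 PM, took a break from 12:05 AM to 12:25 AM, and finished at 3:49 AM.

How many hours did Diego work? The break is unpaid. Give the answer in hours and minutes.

Overnight: 7:02 PM → midnight = 4 h 58 min; midnight → 3:49 AM = 3 h 49 min; span 8 h 47 min; less 20 min break → 8 h 27 min

8 h 27 min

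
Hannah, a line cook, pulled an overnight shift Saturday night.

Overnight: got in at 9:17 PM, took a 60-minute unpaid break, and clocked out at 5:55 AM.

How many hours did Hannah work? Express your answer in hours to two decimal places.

7.63 hours

Overnight: 9:17 PM → midnight = 2 h 43 min; midnight → 5:55 AM = 5 h 55 min; span 8 h 38 min; less 60 min break → 7 h 38 min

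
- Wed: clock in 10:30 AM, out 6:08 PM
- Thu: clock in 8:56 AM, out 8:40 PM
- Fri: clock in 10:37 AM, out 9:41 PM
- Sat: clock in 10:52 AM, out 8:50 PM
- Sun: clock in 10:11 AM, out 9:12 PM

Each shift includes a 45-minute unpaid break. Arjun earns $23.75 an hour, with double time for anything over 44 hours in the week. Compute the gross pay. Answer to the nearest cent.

Wed: 10:30 AM–6:08 PM = 7 h 38 min; less 45 min break → 6 h 53 min
Thu: 8:56 AM–8:40 PM = 11 h 44 min; less 45 min break → 10 h 59 min
Fri: 10:37 AM–9:41 PM = 11 h 4 min; less 45 min break → 10 h 19 min
Sat: 10:52 AM–8:50 PM = 9 h 58 min; less 45 min break → 9 h 13 min
Sun: 10:11 AM–9:12 PM = 11 h 1 min; less 45 min break → 10 h 16 min
Total worked: 47 h 40 min = 2860 min.
Regular 44 h 0 min = 2640 min at $23.75/h; overtime 3 h 40 min = 220 min at $47.50/h.
Pay = (2640 × $23.75 + 220 × $47.50) ÷ 60 = $1219.17.

$1219.17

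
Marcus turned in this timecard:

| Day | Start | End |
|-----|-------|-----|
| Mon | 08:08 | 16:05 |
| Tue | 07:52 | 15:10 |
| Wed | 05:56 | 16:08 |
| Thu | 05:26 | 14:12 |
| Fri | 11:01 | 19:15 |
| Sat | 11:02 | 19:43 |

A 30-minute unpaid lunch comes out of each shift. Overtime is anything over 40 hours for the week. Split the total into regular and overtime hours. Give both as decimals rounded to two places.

Regular 40.00 hours, overtime 8.13 hours

Mon: 08:08–16:05 = 7 h 57 min; less 30 min break → 7 h 27 min
Tue: 07:52–15:10 = 7 h 18 min; less 30 min break → 6 h 48 min
Wed: 05:56–16:08 = 10 h 12 min; less 30 min break → 9 h 42 min
Thu: 05:26–14:12 = 8 h 46 min; less 30 min break → 8 h 16 min
Fri: 11:01–19:15 = 8 h 14 min; less 30 min break → 7 h 44 min
Sat: 11:02–19:43 = 8 h 41 min; less 30 min break → 8 h 11 min
Total worked: 48 h 8 min = 48.13 h.
Threshold 40 h → overtime 8 h 8 min, regular 40 h 0 min.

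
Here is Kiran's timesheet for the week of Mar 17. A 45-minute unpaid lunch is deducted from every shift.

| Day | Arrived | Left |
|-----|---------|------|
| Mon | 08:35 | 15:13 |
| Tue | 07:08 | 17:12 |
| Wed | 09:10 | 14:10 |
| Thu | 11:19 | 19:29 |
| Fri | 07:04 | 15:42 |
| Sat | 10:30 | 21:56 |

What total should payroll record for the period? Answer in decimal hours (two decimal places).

45.43 hours

Mon: 08:35–15:13 = 6 h 38 min; less 45 min break → 5 h 53 min
Tue: 07:08–17:12 = 10 h 4 min; less 45 min break → 9 h 19 min
Wed: 09:10–14:10 = 5 h 0 min; less 45 min break → 4 h 15 min
Thu: 11:19–19:29 = 8 h 10 min; less 45 min break → 7 h 25 min
Fri: 07:04–15:42 = 8 h 38 min; less 45 min break → 7 h 53 min
Sat: 10:30–21:56 = 11 h 26 min; less 45 min break → 10 h 41 min
Total: 5 h 53 min + 9 h 19 min + 4 h 15 min + 7 h 25 min + 7 h 53 min + 10 h 41 min = 45 h 26 min.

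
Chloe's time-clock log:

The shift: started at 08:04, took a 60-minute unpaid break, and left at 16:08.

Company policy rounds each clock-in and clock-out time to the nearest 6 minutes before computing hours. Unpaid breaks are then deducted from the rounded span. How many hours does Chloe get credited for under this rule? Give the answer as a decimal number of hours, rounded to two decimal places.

The shift: in 08:04→08:06, out 16:08→16:06; 8 h 0 min − 60 min = 7 h 0 min

7.00 hours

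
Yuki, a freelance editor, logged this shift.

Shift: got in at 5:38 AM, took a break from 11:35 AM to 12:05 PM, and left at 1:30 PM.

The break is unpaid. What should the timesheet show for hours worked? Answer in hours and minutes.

Shift: 5:38 AM–1:30 PM = 7 h 52 min; less 30 min break → 7 h 22 min

7 h 22 min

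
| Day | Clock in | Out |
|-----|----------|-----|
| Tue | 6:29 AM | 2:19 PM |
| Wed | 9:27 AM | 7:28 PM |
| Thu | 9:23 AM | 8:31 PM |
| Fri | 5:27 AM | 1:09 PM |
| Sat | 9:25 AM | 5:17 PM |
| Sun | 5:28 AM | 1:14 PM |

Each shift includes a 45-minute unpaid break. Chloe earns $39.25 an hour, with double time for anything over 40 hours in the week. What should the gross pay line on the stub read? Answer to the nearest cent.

$2183.61

Tue: 6:29 AM–2:19 PM = 7 h 50 min; less 45 min break → 7 h 5 min
Wed: 9:27 AM–7:28 PM = 10 h 1 min; less 45 min break → 9 h 16 min
Thu: 9:23 AM–8:31 PM = 11 h 8 min; less 45 min break → 10 h 23 min
Fri: 5:27 AM–1:09 PM = 7 h 42 min; less 45 min break → 6 h 57 min
Sat: 9:25 AM–5:17 PM = 7 h 52 min; less 45 min break → 7 h 7 min
Sun: 5:28 AM–1:14 PM = 7 h 46 min; less 45 min break → 7 h 1 min
Total worked: 47 h 49 min = 2869 min.
Regular 40 h 0 min = 2400 min at $39.25/h; overtime 7 h 49 min = 469 min at $78.50/h.
Pay = (2400 × $39.25 + 469 × $78.50) ÷ 60 = $2183.61.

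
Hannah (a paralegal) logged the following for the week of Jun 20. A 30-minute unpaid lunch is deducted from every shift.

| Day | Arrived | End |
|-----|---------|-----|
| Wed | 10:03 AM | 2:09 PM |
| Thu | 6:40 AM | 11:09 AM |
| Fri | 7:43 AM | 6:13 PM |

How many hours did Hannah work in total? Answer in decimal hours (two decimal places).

17.58 hours

Wed: 10:03 AM–2:09 PM = 4 h 6 min; less 30 min break → 3 h 36 min
Thu: 6:40 AM–11:09 AM = 4 h 29 min; less 30 min break → 3 h 59 min
Fri: 7:43 AM–6:13 PM = 10 h 30 min; less 30 min break → 10 h 0 min
Total: 3 h 36 min + 3 h 59 min + 10 h 0 min = 17 h 35 min.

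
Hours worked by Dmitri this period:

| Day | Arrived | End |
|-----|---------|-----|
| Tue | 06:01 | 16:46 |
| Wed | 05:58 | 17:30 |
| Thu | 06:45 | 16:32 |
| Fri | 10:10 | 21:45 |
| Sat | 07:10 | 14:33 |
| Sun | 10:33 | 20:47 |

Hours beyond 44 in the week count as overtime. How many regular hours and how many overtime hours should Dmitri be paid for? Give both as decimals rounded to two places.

Regular 44.00 hours, overtime 17.27 hours

Tue: 06:01–16:46 = 10 h 45 min
Wed: 05:58–17:30 = 11 h 32 min
Thu: 06:45–16:32 = 9 h 47 min
Fri: 10:10–21:45 = 11 h 35 min
Sat: 07:10–14:33 = 7 h 23 min
Sun: 10:33–20:47 = 10 h 14 min
Total worked: 61 h 16 min = 61.27 h.
Threshold 44 h → overtime 17 h 16 min, regular 44 h 0 min.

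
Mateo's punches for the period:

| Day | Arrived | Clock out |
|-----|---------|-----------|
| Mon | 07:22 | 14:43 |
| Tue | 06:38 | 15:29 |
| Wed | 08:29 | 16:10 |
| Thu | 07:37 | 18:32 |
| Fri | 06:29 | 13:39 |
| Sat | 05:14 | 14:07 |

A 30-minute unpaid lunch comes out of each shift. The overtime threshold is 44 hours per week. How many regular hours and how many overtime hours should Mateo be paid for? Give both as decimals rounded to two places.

Mon: 07:22–14:43 = 7 h 21 min; less 30 min break → 6 h 51 min
Tue: 06:38–15:29 = 8 h 51 min; less 30 min break → 8 h 21 min
Wed: 08:29–16:10 = 7 h 41 min; less 30 min break → 7 h 11 min
Thu: 07:37–18:32 = 10 h 55 min; less 30 min break → 10 h 25 min
Fri: 06:29–13:39 = 7 h 10 min; less 30 min break → 6 h 40 min
Sat: 05:14–14:07 = 8 h 53 min; less 30 min break → 8 h 23 min
Total worked: 47 h 51 min = 47.85 h.
Threshold 44 h → overtime 3 h 51 min, regular 44 h 0 min.

Regular 44.00 hours, overtime 3.85 hours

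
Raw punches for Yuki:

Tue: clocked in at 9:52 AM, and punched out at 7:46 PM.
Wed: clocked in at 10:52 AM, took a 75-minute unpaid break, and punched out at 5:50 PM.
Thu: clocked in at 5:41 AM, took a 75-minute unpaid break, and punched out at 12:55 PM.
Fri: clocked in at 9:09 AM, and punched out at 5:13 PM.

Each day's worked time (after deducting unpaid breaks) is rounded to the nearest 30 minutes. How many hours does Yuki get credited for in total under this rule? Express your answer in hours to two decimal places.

Tue: 9:52 AM–7:46 PM = 9 h 54 min → rounds to 10 h 0 min
Wed: 10:52 AM–5:50 PM = 6 h 58 min − 75 min = 5 h 43 min → rounds to 5 h 30 min
Thu: 5:41 AM–12:55 PM = 7 h 14 min − 75 min = 5 h 59 min → rounds to 6 h 0 min
Fri: 9:09 AM–5:13 PM = 8 h 4 min → rounds to 8 h 0 min
Total credited: 29 h 30 min.

29.50 hours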